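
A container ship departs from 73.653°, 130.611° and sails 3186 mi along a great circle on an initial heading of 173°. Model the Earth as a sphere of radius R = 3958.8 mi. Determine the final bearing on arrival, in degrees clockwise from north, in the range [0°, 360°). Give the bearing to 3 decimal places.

Angular distance δ = d/R = 3186 / 3958.8 = 0.804789 rad.
With φ₁ = 73.653° = 1.285487 rad and θ = 173° = 3.019420 rad:
Destination latitude: φ₂ = arcsin( sin φ₁ cos δ + cos φ₁ sin δ cos θ ) = arcsin(0.463910) = 27.640°.
Δλ = atan2( sin θ sin δ cos φ₁ , cos δ − sin φ₁ sin φ₂ ) = atan2(0.024720, 0.248107) = 0.099307 rad = 5.690°.
λ₂ = λ₁ + Δλ = 136.301°.
The forward bearing on arrival equals the back-azimuth from the destination plus 180°.
Back-azimuth from P₂ (27.640°, 136.301°) to P₁ (73.653°, 130.611°), with Δλ' = λ₁ − λ₂ = -5.690°: atan2( sin Δλ' cos φ₁ , cos φ₂ sin φ₁ − sin φ₂ cos φ₁ cos Δλ' ) = 357.781°.
Final bearing = (357.781° + 180°) mod 360° = 177.781°.

final bearing 177.781°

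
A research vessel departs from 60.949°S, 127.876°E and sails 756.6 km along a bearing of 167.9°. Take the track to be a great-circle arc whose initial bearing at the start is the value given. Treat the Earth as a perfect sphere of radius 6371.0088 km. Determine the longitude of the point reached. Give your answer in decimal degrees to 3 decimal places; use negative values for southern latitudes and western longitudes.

Angular distance δ = d/R = 756.6 / 6371.0088 = 0.118757 rad.
Start latitude φ₁ = -1.063761 rad; initial bearing θ = 2.930408 rad.
sin φ₂ = sin φ₁ cos δ + cos φ₁ sin δ cos θ = (-0.874188)(0.992957) + (0.485588)(0.118478)(-0.977783) = -0.924284
φ₂ = asin(-0.924284) = -1.179155 rad = -67.561°.
Δλ = atan2( sin θ sin δ cos φ₁ , cos δ − sin φ₁ sin φ₂ ) = atan2(0.012060, 0.184959) = 0.065110 rad = 3.731°.
Hence λ₂ = 127.876° + 3.731° = 131.607°.

longitude 131.607°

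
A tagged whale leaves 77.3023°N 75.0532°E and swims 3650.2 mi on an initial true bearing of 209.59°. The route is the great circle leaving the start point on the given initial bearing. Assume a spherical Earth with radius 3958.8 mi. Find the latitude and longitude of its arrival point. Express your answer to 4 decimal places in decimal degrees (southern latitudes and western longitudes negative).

latitude 25.9194°, longitude 49.1101°

Central angle δ = d/R = 0.922047 rad.
Converting: φ₁ = 1.349180 rad, θ = 3.658036 rad.
Applying the spherical law of cosines for sides, sin φ₂ = sin φ₁ cos δ + cos φ₁ sin δ cos θ = 0.437106, so φ₂ = 25.9194°.
For the longitude increment, Δλ = atan2( sin θ sin δ cos φ₁, cos δ − sin φ₁ sin φ₂ ) = atan2(-0.086488, 0.177775) = -25.9431°.
λ₂ = λ₁ + Δλ = 49.1101°.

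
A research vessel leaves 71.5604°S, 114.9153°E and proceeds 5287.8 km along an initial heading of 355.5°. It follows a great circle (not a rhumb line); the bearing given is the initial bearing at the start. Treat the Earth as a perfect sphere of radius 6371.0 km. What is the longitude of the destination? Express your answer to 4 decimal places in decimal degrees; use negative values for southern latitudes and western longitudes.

δ = 5287.8/6371 = 0.829980 rad (47.5543°).
Start latitude φ₁ = -1.248965 rad; initial bearing θ = 6.204645 rad.
sin φ₂ = sin φ₁ cos δ + cos φ₁ sin δ cos θ = (-0.948658)(0.674891) + (0.316305)(0.737918)(0.996917) = -0.407553
φ₂ = asin(-0.407553) = -0.419773 rad = -24.0512°.
Then Δλ = atan2(-0.018313, 0.288263) = -0.063443 rad, from sin θ sin δ cos φ₁ over cos δ − sin φ₁ sin φ₂.
Hence λ₂ = 114.9153° + -3.6350° = 111.2803°.

longitude 111.2803°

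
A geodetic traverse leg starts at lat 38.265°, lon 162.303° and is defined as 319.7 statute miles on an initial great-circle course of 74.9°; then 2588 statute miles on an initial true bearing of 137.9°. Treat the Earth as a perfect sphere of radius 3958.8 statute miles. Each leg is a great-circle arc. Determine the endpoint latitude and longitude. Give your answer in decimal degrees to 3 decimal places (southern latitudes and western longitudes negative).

latitude 8.863°, longitude -167.547°

Apply the spherical direct solution leg by leg, carrying full precision between legs.
Leg 1: from (38.265°, 162.303°), δ = 319.7/3958.8 = 0.080757 rad, θ = 74.9° → φ = 39.330°, λ = 168.082°.
Leg 2: from (39.330°, 168.082°), δ = 2588/3958.8 = 0.653733 rad, θ = 137.9° → φ = 8.863°, λ = -167.547°.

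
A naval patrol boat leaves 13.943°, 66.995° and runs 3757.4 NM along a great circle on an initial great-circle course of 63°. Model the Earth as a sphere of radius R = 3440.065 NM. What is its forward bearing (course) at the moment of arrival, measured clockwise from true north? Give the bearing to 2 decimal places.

final bearing 90.73°

δ = 3757.4/3440.065 = 1.092247 rad (62.5811°).
With φ₁ = 13.943° = 0.243351 rad and θ = 63° = 1.099557 rad:
sin φ₂ = sin φ₁ cos δ + cos φ₁ sin δ cos θ = (0.240956)(0.460492) + (0.970536)(0.887664)(0.453990) = 0.502076
φ₂ = asin(0.502076) = 0.525997 rad = 30.137°.
For the longitude increment, Δλ = atan2( sin θ sin δ cos φ₁, cos δ − sin φ₁ sin φ₂ ) = atan2(0.767611, 0.339514) = 66.140°.
Hence λ₂ = 66.995° + 66.140° = 133.135°.
The forward bearing on arrival equals the back-azimuth from the destination plus 180°.
Back-azimuth from P₂ (30.14°, 133.14°) to P₁ (13.94°, 67.00°), with Δλ' = λ₁ − λ₂ = -66.14°: atan2( sin Δλ' cos φ₁ , cos φ₂ sin φ₁ − sin φ₂ cos φ₁ cos Δλ' ) = 270.73°.
Final bearing = (270.73° + 180°) mod 360° = 90.73°.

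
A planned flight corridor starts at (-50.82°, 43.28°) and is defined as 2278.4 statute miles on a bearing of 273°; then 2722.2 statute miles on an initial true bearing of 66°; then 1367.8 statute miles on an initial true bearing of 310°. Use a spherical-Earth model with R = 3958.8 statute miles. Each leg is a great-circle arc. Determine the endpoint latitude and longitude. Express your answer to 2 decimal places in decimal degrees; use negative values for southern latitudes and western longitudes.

Apply the spherical direct solution leg by leg, carrying full precision between legs.
Leg 1: from (-50.82°, 43.28°), δ = 2278.4/3958.8 = 0.575528 rad, θ = 273° → φ = -39.22°, λ = -1.27°.
Leg 2: from (-39.22°, -1.27°), δ = 2722.2/3958.8 = 0.687633 rad, θ = 66° → φ = -16.77°, λ = 36.00°.
Leg 3: from (-16.77°, 36.00°), δ = 1367.8/3958.8 = 0.345509 rad, θ = 310° → φ = -3.62°, λ = 20.93°.

latitude -3.62°, longitude 20.93°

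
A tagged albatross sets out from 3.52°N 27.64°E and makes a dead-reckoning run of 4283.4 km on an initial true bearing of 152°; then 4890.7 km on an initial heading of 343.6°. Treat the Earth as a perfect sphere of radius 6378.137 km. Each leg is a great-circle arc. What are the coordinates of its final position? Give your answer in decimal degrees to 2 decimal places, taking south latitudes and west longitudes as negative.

latitude 12.48°, longitude 35.78°

Apply the spherical direct solution leg by leg, carrying full precision between legs.
Leg 1: from (3.52°, 27.64°), δ = 4283.4/6378.137 = 0.671575 rad, θ = 152° → φ = -30.02°, λ = 47.36°.
Leg 2: from (-30.02°, 47.36°), δ = 4890.7/6378.137 = 0.766791 rad, θ = 343.6° → φ = 12.48°, λ = 35.78°.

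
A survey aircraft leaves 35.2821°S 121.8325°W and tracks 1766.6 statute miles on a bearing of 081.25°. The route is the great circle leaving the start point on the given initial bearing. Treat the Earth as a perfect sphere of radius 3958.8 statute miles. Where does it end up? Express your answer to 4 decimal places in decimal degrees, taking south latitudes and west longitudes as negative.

δ = 1766.6/3958.8 = 0.446246 rad (25.5680°).
With φ₁ = -35.2821° = -0.615789 rad and θ = 81.25° = 1.418080 rad:
Applying the spherical law of cosines for sides, sin φ₂ = sin φ₁ cos δ + cos φ₁ sin δ cos θ = -0.467446, so φ₂ = -27.8686°.
Then Δλ = atan2(0.348208, 0.632076) = 0.503531 rad, from sin θ sin δ cos φ₁ over cos δ − sin φ₁ sin φ₂.
λ₂ = -121.8325° + 28.8502° = -92.9823°.

latitude -27.8686°, longitude -92.9823°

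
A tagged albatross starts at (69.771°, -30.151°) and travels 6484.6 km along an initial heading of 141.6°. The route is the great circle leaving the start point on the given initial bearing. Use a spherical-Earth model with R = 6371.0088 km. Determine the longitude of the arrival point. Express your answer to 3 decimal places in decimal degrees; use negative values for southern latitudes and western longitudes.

longitude 3.061°

Central angle δ = d/R = 1.017829 rad.
With φ₁ = 69.771° = 1.217734 rad and θ = 141.6° = 2.471386 rad:
sin φ₂ = sin φ₁ cos δ + cos φ₁ sin δ cos θ = (0.938318)(0.525214) + (0.345773)(0.850970)(-0.783693) = 0.262222
φ₂ = asin(0.262222) = 0.265324 rad = 15.202°.
Δλ = atan2( sin θ sin δ cos φ₁ , cos δ − sin φ₁ sin φ₂ ) = atan2(0.182768, 0.279167) = 0.579667 rad = 33.212°.
λ₂ = λ₁ + Δλ = 3.061°.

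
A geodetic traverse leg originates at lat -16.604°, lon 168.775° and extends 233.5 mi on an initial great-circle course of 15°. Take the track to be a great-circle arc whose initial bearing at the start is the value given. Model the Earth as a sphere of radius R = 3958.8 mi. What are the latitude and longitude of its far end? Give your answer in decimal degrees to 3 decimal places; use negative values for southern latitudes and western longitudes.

Angular distance δ = d/R = 233.5 / 3958.8 = 0.058983 rad.
Converting: φ₁ = -0.289794 rad, θ = 0.261799 rad.
sin φ₂ = sin φ₁ cos δ + cos φ₁ sin δ cos θ = (-0.285755)(0.998261) + (0.958303)(0.058948)(0.965926) = -0.230693
φ₂ = asin(-0.230693) = -0.232790 rad = -13.338°.
Δλ = atan2( sin θ sin δ cos φ₁ , cos δ − sin φ₁ sin φ₂ ) = atan2(0.014621, 0.932339) = 0.015681 rad = 0.898°.
λ₂ = λ₁ + Δλ = 169.673°.

latitude -13.338°, longitude 169.673°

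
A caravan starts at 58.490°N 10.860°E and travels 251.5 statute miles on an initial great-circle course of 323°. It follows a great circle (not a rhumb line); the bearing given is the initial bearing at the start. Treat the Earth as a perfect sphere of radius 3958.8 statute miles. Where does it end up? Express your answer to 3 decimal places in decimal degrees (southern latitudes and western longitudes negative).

latitude 61.322°, longitude 6.293°

δ = 251.5/3958.8 = 0.063529 rad (3.6400°).
With φ₁ = 58.490° = 1.020843 rad and θ = 323° = 5.637413 rad:
sin φ₂ = sin φ₁ cos δ + cos φ₁ sin δ cos θ = (0.852549)(0.997983) + (0.522647)(0.063487)(0.798636) = 0.877329
φ₂ = asin(0.877329) = 1.070267 rad = 61.322°.
For the longitude increment, Δλ = atan2( sin θ sin δ cos φ₁, cos δ − sin φ₁ sin φ₂ ) = atan2(-0.019969, 0.250017) = -4.567°.
λ₂ = λ₁ + Δλ = 6.293°.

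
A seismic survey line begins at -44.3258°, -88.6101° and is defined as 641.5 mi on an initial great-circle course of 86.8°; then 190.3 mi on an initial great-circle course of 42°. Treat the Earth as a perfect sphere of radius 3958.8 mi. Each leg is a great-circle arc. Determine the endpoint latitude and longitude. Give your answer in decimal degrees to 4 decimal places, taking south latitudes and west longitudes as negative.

latitude -41.0163°, longitude -73.4249°

Apply the spherical direct solution leg by leg, carrying full precision between legs.
Leg 1: from (-44.3258°, -88.6101°), δ = 641.5/3958.8 = 0.162044 rad, θ = 86.8° → φ = -43.0896°, λ = -75.8672°.
Leg 2: from (-43.0896°, -75.8672°), δ = 190.3/3958.8 = 0.048070 rad, θ = 42° → φ = -41.0163°, λ = -73.4249°.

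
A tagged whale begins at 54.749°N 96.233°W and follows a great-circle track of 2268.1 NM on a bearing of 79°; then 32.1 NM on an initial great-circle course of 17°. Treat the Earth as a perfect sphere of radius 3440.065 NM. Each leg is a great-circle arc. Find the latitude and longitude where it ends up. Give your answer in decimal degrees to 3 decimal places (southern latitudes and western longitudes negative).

latitude 45.985°, longitude -36.968°

Apply the spherical direct solution leg by leg, carrying full precision between legs.
Leg 1: from (54.749°, -96.233°), δ = 2268.1/3440.065 = 0.659319 rad, θ = 79° → φ = 45.474°, λ = -37.193°.
Leg 2: from (45.474°, -37.193°), δ = 32.1/3440.065 = 0.009331 rad, θ = 17° → φ = 45.985°, λ = -36.968°.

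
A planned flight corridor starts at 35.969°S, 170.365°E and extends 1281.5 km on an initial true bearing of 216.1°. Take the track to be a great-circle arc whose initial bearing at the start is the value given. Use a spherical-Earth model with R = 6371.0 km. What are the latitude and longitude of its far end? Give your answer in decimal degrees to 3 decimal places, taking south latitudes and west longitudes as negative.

latitude -44.923°, longitude 160.795°

The arc subtends δ = 1281.5/6371 = 0.201146 rad at the centre.
Start latitude φ₁ = -0.627777 rad; initial bearing θ = 3.771657 rad.
Destination latitude: φ₂ = arcsin( sin φ₁ cos δ + cos φ₁ sin δ cos θ ) = arcsin(-0.706157) = -44.923°.
Then Δλ = atan2(-0.095272, 0.565079) = -0.167029 rad, from sin θ sin δ cos φ₁ over cos δ − sin φ₁ sin φ₂.
Hence λ₂ = 170.365° + -9.570° = 160.795°.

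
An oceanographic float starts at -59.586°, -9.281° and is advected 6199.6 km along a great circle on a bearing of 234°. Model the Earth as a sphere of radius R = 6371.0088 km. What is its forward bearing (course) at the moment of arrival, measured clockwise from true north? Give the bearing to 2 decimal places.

δ = 6199.6/6371.0088 = 0.973096 rad (55.7543°).
Start latitude φ₁ = -1.039972 rad; initial bearing θ = 4.084070 rad.
Destination latitude: φ₂ = arcsin( sin φ₁ cos δ + cos φ₁ sin δ cos θ ) = arcsin(-0.731279) = -46.994°.
For the longitude increment, Δλ = atan2( sin θ sin δ cos φ₁, cos δ − sin φ₁ sin φ₂ ) = atan2(-0.338556, -0.067905) = -101.341°.
Hence λ₂ = -9.281° + -101.341° = -110.622°.
The forward bearing on arrival equals the back-azimuth from the destination plus 180°.
Back-azimuth from P₂ (-46.99°, -110.62°) to P₁ (-59.59°, -9.28°), with Δλ' = λ₁ − λ₂ = 101.34°: atan2( sin Δλ' cos φ₁ , cos φ₂ sin φ₁ − sin φ₂ cos φ₁ cos Δλ' ) = 143.10°.
Final bearing = (143.10° + 180°) mod 360° = 323.10°.

final bearing 323.10°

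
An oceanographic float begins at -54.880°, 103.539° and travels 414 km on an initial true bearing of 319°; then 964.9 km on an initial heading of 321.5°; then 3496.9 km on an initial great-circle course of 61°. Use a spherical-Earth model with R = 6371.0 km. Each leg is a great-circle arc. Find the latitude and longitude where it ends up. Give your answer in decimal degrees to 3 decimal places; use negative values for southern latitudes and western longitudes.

latitude -25.056°, longitude 122.193°

Apply the spherical direct solution leg by leg, carrying full precision between legs.
Leg 1: from (-54.880°, 103.539°), δ = 414/6371 = 0.064982 rad, θ = 319° → φ = -52.002°, λ = 99.571°.
Leg 2: from (-52.002°, 99.571°), δ = 964.9/6371 = 0.151452 rad, θ = 321.5° → φ = -44.936°, λ = 91.947°.
Leg 3: from (-44.936°, 91.947°), δ = 3496.9/6371 = 0.548878 rad, θ = 61° → φ = -25.056°, λ = 122.193°.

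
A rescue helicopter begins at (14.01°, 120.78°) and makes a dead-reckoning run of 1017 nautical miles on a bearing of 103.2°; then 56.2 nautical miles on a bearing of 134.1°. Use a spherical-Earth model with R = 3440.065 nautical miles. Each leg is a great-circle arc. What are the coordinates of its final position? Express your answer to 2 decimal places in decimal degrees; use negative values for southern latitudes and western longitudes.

Apply the spherical direct solution leg by leg, carrying full precision between legs.
Leg 1: from (14.01°, 120.78°), δ = 1017/3440.065 = 0.295634 rad, θ = 103.2° → φ = 9.62°, λ = 137.50°.
Leg 2: from (9.62°, 137.50°), δ = 56.2/3440.065 = 0.016337 rad, θ = 134.1° → φ = 8.96°, λ = 138.18°.

latitude 8.96°, longitude 138.18°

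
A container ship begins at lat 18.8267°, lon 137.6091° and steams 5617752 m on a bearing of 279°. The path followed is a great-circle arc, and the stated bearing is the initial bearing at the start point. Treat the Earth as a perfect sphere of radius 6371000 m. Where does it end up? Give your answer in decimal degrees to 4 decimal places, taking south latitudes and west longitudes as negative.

Central angle δ = d/R = 0.881769 rad.
Converting: φ₁ = 0.328588 rad, θ = 4.869469 rad.
Destination latitude: φ₂ = arcsin( sin φ₁ cos δ + cos φ₁ sin δ cos θ ) = arcsin(0.319459) = 18.6302°.
Then Δλ = atan2(-0.721575, 0.532695) = -0.934865 rad, from sin θ sin δ cos φ₁ over cos δ − sin φ₁ sin φ₂.
λ₂ = λ₁ + Δλ = 84.0453°.

latitude 18.6302°, longitude 84.0453°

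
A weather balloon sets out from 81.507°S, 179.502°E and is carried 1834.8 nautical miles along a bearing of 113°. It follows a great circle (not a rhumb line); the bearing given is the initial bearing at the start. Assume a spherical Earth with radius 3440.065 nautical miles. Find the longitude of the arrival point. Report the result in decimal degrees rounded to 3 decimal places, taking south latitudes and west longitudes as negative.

longitude -82.074°

Central angle δ = d/R = 0.533362 rad.
Start latitude φ₁ = -1.422566 rad; initial bearing θ = 1.972222 rad.
Applying the spherical law of cosines for sides, sin φ₂ = sin φ₁ cos δ + cos φ₁ sin δ cos θ = -0.880999, so φ₂ = -61.763°.
Δλ = atan2( sin θ sin δ cos φ₁ , cos δ − sin φ₁ sin φ₂ ) = atan2(0.069120, -0.010236) = 1.717814 rad = 98.424°.
λ₂ = 179.502° + 98.424° = 277.926°, normalized to (−180°, 180°] → -82.074°.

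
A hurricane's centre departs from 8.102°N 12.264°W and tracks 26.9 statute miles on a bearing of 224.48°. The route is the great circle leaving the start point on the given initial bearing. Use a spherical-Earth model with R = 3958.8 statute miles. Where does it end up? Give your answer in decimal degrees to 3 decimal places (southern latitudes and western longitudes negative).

latitude 7.824°, longitude -12.539°

δ = 26.9/3958.8 = 0.006795 rad (0.3893°).
Start latitude φ₁ = 0.141407 rad; initial bearing θ = 3.917915 rad.
Destination latitude: φ₂ = arcsin( sin φ₁ cos δ + cos φ₁ sin δ cos θ ) = arcsin(0.136133) = 7.824°.
Δλ = atan2( sin θ sin δ cos φ₁ , cos δ − sin φ₁ sin φ₂ ) = atan2(-0.004713, 0.980791) = -0.004806 rad = -0.275°.
Hence λ₂ = -12.264° + -0.275° = -12.539°.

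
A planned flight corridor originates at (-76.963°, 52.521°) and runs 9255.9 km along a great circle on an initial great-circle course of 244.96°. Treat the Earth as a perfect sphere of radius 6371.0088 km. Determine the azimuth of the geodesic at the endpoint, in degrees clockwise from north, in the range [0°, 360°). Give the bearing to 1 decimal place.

final bearing 347.9°

Central angle δ = d/R = 1.452815 rad.
Start latitude φ₁ = -1.343258 rad; initial bearing θ = 4.275359 rad.
sin φ₂ = sin φ₁ cos δ + cos φ₁ sin δ cos θ = (-0.974225)(0.117707) + (0.225580)(0.993048)(-0.423251) = -0.209487
φ₂ = asin(-0.209487) = -0.211050 rad = -12.092°.
For the longitude increment, Δλ = atan2( sin θ sin δ cos φ₁, cos δ − sin φ₁ sin φ₂ ) = atan2(-0.202958, -0.086380) = -113.055°.
λ₂ = 52.521° + -113.055° = -60.534°.
The forward bearing on arrival equals the back-azimuth from the destination plus 180°.
Back-azimuth from P₂ (-12.1°, -60.5°) to P₁ (-77.0°, 52.5°), with Δλ' = λ₁ − λ₂ = 113.1°: atan2( sin Δλ' cos φ₁ , cos φ₂ sin φ₁ − sin φ₂ cos φ₁ cos Δλ' ) = 167.9°.
Final bearing = (167.9° + 180°) mod 360° = 347.9°.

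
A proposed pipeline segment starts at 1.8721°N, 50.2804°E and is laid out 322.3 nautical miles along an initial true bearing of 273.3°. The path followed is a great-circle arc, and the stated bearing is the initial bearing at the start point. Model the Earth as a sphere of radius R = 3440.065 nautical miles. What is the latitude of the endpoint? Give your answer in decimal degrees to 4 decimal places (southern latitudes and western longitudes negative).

The arc subtends δ = 322.3/3440.065 = 0.093690 rad at the centre.
With φ₁ = 1.8721° = 0.032674 rad and θ = 273.3° = 4.769985 rad:
Destination latitude: φ₂ = arcsin( sin φ₁ cos δ + cos φ₁ sin δ cos θ ) = arcsin(0.037908) = 2.1725°.
Δλ = atan2( sin θ sin δ cos φ₁ , cos δ − sin φ₁ sin φ₂ ) = atan2(-0.093348, 0.994376) = -0.093602 rad = -5.3630°.
λ₂ = 50.2804° + -5.3630° = 44.9174°.

latitude 2.1725°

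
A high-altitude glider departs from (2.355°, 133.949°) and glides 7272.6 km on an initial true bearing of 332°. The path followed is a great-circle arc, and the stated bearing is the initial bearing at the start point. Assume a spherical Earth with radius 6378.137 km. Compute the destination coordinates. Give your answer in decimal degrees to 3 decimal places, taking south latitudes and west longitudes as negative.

latitude 54.969°, longitude 85.943°

δ = 7272.6/6378.137 = 1.140239 rad (65.3309°).
With φ₁ = 2.355° = 0.041103 rad and θ = 332° = 5.794493 rad:
sin φ₂ = sin φ₁ cos δ + cos φ₁ sin δ cos θ = (0.041091)(0.417377) + (0.999155)(0.908733)(0.882948) = 0.818837
φ₂ = asin(0.818837) = 0.959381 rad = 54.969°.
For the longitude increment, Δλ = atan2( sin θ sin δ cos φ₁, cos δ − sin φ₁ sin φ₂ ) = atan2(-0.426264, 0.383731) = -48.006°.
λ₂ = λ₁ + Δλ = 85.943°.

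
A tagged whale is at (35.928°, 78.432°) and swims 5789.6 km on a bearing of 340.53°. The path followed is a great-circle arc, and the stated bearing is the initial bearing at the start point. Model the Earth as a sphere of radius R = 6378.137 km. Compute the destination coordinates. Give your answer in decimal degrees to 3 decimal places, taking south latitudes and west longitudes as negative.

Angular distance δ = d/R = 5789.6 / 6378.137 = 0.907726 rad.
Start latitude φ₁ = 0.627062 rad; initial bearing θ = 5.943370 rad.
Applying the spherical law of cosines for sides, sin φ₂ = sin φ₁ cos δ + cos φ₁ sin δ cos θ = 0.962859, so φ₂ = 74.335°.
Δλ = atan2( sin θ sin δ cos φ₁ , cos δ − sin φ₁ sin φ₂ ) = atan2(-0.212711, 0.050565) = -1.337412 rad = -76.628°.
λ₂ = 78.432° + -76.628° = 1.804°.

latitude 74.335°, longitude 1.804°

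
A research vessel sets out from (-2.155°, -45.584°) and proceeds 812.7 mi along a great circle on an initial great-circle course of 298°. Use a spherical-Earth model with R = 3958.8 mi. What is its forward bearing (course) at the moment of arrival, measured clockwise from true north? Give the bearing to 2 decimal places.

The arc subtends δ = 812.7/3958.8 = 0.205289 rad at the centre.
With φ₁ = -2.155° = -0.037612 rad and θ = 298° = 5.201081 rad:
Destination latitude: φ₂ = arcsin( sin φ₁ cos δ + cos φ₁ sin δ cos θ ) = arcsin(0.058821) = 3.372°.
Δλ = atan2( sin θ sin δ cos φ₁ , cos δ − sin φ₁ sin φ₂ ) = atan2(-0.179862, 0.981214) = -0.181293 rad = -10.387°.
λ₂ = λ₁ + Δλ = -55.971°.
The forward bearing on arrival equals the back-azimuth from the destination plus 180°.
Back-azimuth from P₂ (3.37°, -55.97°) to P₁ (-2.15°, -45.58°), with Δλ' = λ₁ − λ₂ = 10.39°: atan2( sin Δλ' cos φ₁ , cos φ₂ sin φ₁ − sin φ₂ cos φ₁ cos Δλ' ) = 117.89°.
Final bearing = (117.89° + 180°) mod 360° = 297.89°.

final bearing 297.89°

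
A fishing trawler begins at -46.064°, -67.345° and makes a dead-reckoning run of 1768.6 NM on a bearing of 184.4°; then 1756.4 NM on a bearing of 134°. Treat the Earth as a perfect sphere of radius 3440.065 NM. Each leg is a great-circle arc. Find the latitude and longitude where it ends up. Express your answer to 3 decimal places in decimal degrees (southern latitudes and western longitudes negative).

latitude -68.445°, longitude 31.013°

Apply the spherical direct solution leg by leg, carrying full precision between legs.
Leg 1: from (-46.064°, -67.345°), δ = 1768.6/3440.065 = 0.514118 rad, θ = 184.4° → φ = -75.292°, λ = -75.891°.
Leg 2: from (-75.292°, -75.891°), δ = 1756.4/3440.065 = 0.510572 rad, θ = 134° → φ = -68.445°, λ = 31.013°.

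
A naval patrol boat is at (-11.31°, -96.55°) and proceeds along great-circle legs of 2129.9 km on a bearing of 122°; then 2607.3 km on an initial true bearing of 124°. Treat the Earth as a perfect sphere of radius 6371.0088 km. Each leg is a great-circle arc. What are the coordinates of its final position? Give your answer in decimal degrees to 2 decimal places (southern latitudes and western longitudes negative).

latitude -32.30°, longitude -56.26°

Apply the spherical direct solution leg by leg, carrying full precision between legs.
Leg 1: from (-11.31°, -96.55°), δ = 2129.9/6371.0088 = 0.334311 rad, θ = 122° → φ = -20.84°, λ = -79.23°.
Leg 2: from (-20.84°, -79.23°), δ = 2607.3/6371.0088 = 0.409244 rad, θ = 124° → φ = -32.30°, λ = -56.26°.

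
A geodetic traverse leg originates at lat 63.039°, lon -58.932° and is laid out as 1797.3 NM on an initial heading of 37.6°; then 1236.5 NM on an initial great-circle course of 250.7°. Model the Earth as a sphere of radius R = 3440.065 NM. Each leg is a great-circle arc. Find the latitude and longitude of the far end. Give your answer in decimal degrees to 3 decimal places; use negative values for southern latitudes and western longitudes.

Apply the spherical direct solution leg by leg, carrying full precision between legs.
Leg 1: from (63.039°, -58.932°), δ = 1797.3/3440.065 = 0.522461 rad, θ = 37.6° → φ = 72.112°, λ = 23.490°.
Leg 2: from (72.112°, 23.490°), δ = 1236.5/3440.065 = 0.359441 rad, θ = 250.7° → φ = 58.774°, λ = -16.331°.

latitude 58.774°, longitude -16.331°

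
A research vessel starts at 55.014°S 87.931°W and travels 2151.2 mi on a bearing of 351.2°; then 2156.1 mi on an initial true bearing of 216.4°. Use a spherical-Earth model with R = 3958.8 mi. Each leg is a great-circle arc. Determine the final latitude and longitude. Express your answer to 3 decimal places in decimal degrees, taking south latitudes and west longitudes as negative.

Apply the spherical direct solution leg by leg, carrying full precision between legs.
Leg 1: from (-55.014°, -87.931°), δ = 2151.2/3958.8 = 0.543397 rad, θ = 351.2° → φ = -24.099°, λ = -92.902°.
Leg 2: from (-24.099°, -92.902°), δ = 2156.1/3958.8 = 0.544635 rad, θ = 216.4° → φ = -46.879°, λ = -119.632°.

latitude -46.879°, longitude -119.632°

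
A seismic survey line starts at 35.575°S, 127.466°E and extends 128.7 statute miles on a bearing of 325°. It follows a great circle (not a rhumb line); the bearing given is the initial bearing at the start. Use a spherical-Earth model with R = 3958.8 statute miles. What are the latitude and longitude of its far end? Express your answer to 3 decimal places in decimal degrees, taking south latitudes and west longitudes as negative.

latitude -34.042°, longitude 126.177°

Central angle δ = d/R = 0.032510 rad.
Converting: φ₁ = -0.620901 rad, θ = 5.672320 rad.
Destination latitude: φ₂ = arcsin( sin φ₁ cos δ + cos φ₁ sin δ cos θ ) = arcsin(-0.559804) = -34.042°.
For the longitude increment, Δλ = atan2( sin θ sin δ cos φ₁, cos δ − sin φ₁ sin φ₂ ) = atan2(-0.015164, 0.673795) = -1.289°.
λ₂ = λ₁ + Δλ = 126.177°.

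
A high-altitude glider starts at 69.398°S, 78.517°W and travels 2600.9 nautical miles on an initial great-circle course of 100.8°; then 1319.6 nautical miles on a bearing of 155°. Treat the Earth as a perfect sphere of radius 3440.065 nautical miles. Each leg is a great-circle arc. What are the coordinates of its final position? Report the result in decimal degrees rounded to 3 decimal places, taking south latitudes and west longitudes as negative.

Apply the spherical direct solution leg by leg, carrying full precision between legs.
Leg 1: from (-69.398°, -78.517°), δ = 2600.9/3440.065 = 0.756061 rad, θ = 100.8° → φ = -46.573°, λ = 0.100°.
Leg 2: from (-46.573°, 0.100°), δ = 1319.6/3440.065 = 0.383597 rad, θ = 155° → φ = -65.045°, λ = 22.118°.

latitude -65.045°, longitude 22.118°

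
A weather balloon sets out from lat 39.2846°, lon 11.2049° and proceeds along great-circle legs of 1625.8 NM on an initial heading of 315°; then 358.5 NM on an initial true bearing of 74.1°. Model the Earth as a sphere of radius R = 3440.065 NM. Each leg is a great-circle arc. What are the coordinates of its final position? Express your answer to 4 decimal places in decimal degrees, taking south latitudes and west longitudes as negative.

latitude 55.5980°, longitude -12.1474°

Apply the spherical direct solution leg by leg, carrying full precision between legs.
Leg 1: from (39.2846°, 11.2049°), δ = 1625.8/3440.065 = 0.472607 rad, θ = 315° → φ = 54.3809°, λ = -22.3467°.
Leg 2: from (54.3809°, -22.3467°), δ = 358.5/3440.065 = 0.104213 rad, θ = 74.1° → φ = 55.5980°, λ = -12.1474°.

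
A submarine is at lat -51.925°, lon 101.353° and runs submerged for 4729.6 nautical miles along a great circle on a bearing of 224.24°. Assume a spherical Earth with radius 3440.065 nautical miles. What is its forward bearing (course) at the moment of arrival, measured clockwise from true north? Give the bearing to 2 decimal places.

The arc subtends δ = 4729.6/3440.065 = 1.374858 rad at the centre.
Start latitude φ₁ = -0.906262 rad; initial bearing θ = 3.913726 rad.
sin φ₂ = sin φ₁ cos δ + cos φ₁ sin δ cos θ = (-0.787204)(0.194687) + (0.616692)(0.980865)(-0.716424) = -0.586618
φ₂ = asin(-0.586618) = -0.626876 rad = -35.917°.
Then Δλ = atan2(-0.422012, -0.267101) = -2.135072 rad, from sin θ sin δ cos φ₁ over cos δ − sin φ₁ sin φ₂.
λ₂ = 101.353° + -122.331° = -20.978°.
The forward bearing on arrival equals the back-azimuth from the destination plus 180°.
Back-azimuth from P₂ (-35.92°, -20.98°) to P₁ (-51.92°, 101.35°), with Δλ' = λ₁ − λ₂ = 122.33°: atan2( sin Δλ' cos φ₁ , cos φ₂ sin φ₁ − sin φ₂ cos φ₁ cos Δλ' ) = 147.91°.
Final bearing = (147.91° + 180°) mod 360° = 327.91°.

final bearing 327.91°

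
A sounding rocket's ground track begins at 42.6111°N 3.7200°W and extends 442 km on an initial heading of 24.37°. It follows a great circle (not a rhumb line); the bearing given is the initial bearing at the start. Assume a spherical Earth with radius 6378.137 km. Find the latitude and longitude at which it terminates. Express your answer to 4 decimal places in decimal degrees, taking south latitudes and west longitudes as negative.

latitude 46.2045°, longitude -1.3539°

Central angle δ = d/R = 0.069299 rad.
With φ₁ = 42.6111° = 0.743704 rad and θ = 24.37° = 0.425337 rad:
Destination latitude: φ₂ = arcsin( sin φ₁ cos δ + cos φ₁ sin δ cos θ ) = arcsin(0.721814) = 46.2045°.
Then Δλ = atan2(0.021028, 0.508918) = 0.041295 rad, from sin θ sin δ cos φ₁ over cos δ − sin φ₁ sin φ₂.
Hence λ₂ = -3.7200° + 2.3661° = -1.3539°.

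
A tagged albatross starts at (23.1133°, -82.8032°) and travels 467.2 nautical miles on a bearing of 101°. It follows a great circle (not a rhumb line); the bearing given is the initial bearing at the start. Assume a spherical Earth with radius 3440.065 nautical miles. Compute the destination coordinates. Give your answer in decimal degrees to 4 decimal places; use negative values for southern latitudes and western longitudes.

The arc subtends δ = 467.2/3440.065 = 0.135811 rad at the centre.
With φ₁ = 23.1133° = 0.403403 rad and θ = 101° = 1.762783 rad:
sin φ₂ = sin φ₁ cos δ + cos φ₁ sin δ cos θ = (0.392551)(0.990792) + (0.919730)(0.135394)(-0.190809) = 0.365175
φ₂ = asin(0.365175) = 0.373821 rad = 21.4184°.
For the longitude increment, Δλ = atan2( sin θ sin δ cos φ₁, cos δ − sin φ₁ sin φ₂ ) = atan2(0.122238, 0.847442) = 8.2080°.
Hence λ₂ = -82.8032° + 8.2080° = -74.5952°.

latitude 21.4184°, longitude -74.5952°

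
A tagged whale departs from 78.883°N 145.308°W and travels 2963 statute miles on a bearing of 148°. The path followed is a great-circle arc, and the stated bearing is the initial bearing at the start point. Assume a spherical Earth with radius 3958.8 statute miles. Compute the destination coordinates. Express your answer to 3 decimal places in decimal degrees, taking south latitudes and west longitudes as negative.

latitude 37.424°, longitude -118.302°

The arc subtends δ = 2963/3958.8 = 0.748459 rad at the centre.
Start latitude φ₁ = 1.376768 rad; initial bearing θ = 2.583087 rad.
sin φ₂ = sin φ₁ cos δ + cos φ₁ sin δ cos θ = (0.981235)(0.732738) + (0.192813)(0.680511)(-0.848048) = 0.607715
φ₂ = asin(0.607715) = 0.653181 rad = 37.424°.
Δλ = atan2( sin θ sin δ cos φ₁ , cos δ − sin φ₁ sin φ₂ ) = atan2(0.069531, 0.136426) = 0.471347 rad = 27.006°.
Hence λ₂ = -145.308° + 27.006° = -118.302°.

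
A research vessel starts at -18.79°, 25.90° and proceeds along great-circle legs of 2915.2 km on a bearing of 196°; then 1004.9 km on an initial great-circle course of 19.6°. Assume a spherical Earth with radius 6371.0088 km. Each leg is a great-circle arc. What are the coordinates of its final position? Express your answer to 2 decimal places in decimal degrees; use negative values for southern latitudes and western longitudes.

latitude -35.13°, longitude 19.90°

Apply the spherical direct solution leg by leg, carrying full precision between legs.
Leg 1: from (-18.79°, 25.90°), δ = 2915.2/6371.0088 = 0.457573 rad, θ = 196° → φ = -43.71°, λ = 16.20°.
Leg 2: from (-43.71°, 16.20°), δ = 1004.9/6371.0088 = 0.157730 rad, θ = 19.6° → φ = -35.13°, λ = 19.90°.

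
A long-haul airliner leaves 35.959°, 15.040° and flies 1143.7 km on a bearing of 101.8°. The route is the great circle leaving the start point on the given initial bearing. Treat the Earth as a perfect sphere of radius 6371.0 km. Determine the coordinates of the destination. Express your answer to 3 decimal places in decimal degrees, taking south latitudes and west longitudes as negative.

latitude 33.245°, longitude 27.103°

Angular distance δ = d/R = 1143.7 / 6371 = 0.179517 rad.
Converting: φ₁ = 0.627603 rad, θ = 1.776745 rad.
sin φ₂ = sin φ₁ cos δ + cos φ₁ sin δ cos θ = (0.587206)(0.983930) + (0.809437)(0.178554)(-0.204496) = 0.548214
φ₂ = asin(0.548214) = 0.580228 rad = 33.245°.
Δλ = atan2( sin θ sin δ cos φ₁ , cos δ − sin φ₁ sin φ₂ ) = atan2(0.141474, 0.662015) = 0.210535 rad = 12.063°.
Hence λ₂ = 15.040° + 12.063° = 27.103°.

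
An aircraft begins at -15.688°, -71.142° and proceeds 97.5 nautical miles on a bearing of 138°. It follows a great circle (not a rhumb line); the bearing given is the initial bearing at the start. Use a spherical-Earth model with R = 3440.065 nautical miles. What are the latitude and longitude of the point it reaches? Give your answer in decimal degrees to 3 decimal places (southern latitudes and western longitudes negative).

Central angle δ = d/R = 0.028342 rad.
With φ₁ = -15.688° = -0.273807 rad and θ = 138° = 2.408554 rad:
Destination latitude: φ₂ = arcsin( sin φ₁ cos δ + cos φ₁ sin δ cos θ ) = arcsin(-0.290565) = -16.892°.
Δλ = atan2( sin θ sin δ cos φ₁ , cos δ − sin φ₁ sin φ₂ ) = atan2(0.018256, 0.921030) = 0.019819 rad = 1.136°.
λ₂ = λ₁ + Δλ = -70.006°.

latitude -16.892°, longitude -70.006°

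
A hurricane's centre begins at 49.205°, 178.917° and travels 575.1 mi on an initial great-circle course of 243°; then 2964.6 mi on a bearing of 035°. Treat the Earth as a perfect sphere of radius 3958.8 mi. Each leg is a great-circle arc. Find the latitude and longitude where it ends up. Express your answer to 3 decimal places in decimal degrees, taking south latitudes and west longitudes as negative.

Apply the spherical direct solution leg by leg, carrying full precision between legs.
Leg 1: from (49.205°, 178.917°), δ = 575.1/3958.8 = 0.145271 rad, θ = 243° → φ = 44.922°, λ = 168.421°.
Leg 2: from (44.922°, 168.421°), δ = 2964.6/3958.8 = 0.748863 rad, θ = 35° → φ = 65.797°, λ = -119.307°.

latitude 65.797°, longitude -119.307°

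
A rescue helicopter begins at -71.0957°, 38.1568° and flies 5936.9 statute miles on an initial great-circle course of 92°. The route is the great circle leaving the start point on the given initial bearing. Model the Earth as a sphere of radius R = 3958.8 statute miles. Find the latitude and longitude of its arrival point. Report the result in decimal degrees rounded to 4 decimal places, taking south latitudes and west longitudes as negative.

Central angle δ = d/R = 1.499672 rad.
Start latitude φ₁ = -1.240854 rad; initial bearing θ = 1.605703 rad.
Destination latitude: φ₂ = arcsin( sin φ₁ cos δ + cos φ₁ sin δ cos θ ) = arcsin(-0.078510) = -4.5029°.
For the longitude increment, Δλ = atan2( sin θ sin δ cos φ₁, cos δ − sin φ₁ sin φ₂ ) = atan2(0.322972, -0.003211) = 90.5695°.
Hence λ₂ = 38.1568° + 90.5695° = 128.7263°.

latitude -4.5029°, longitude 128.7263°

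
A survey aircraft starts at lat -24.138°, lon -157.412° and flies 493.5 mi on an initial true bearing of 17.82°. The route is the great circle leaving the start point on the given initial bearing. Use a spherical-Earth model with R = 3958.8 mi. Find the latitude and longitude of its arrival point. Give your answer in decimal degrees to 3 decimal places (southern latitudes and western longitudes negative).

latitude -17.322°, longitude -155.128°

Angular distance δ = d/R = 493.5 / 3958.8 = 0.124659 rad.
Start latitude φ₁ = -0.421288 rad; initial bearing θ = 0.311018 rad.
Destination latitude: φ₂ = arcsin( sin φ₁ cos δ + cos φ₁ sin δ cos θ ) = arcsin(-0.297741) = -17.322°.
Then Δλ = atan2(0.034723, 0.870483) = 0.039869 rad, from sin θ sin δ cos φ₁ over cos δ − sin φ₁ sin φ₂.
λ₂ = -157.412° + 2.284° = -155.128°.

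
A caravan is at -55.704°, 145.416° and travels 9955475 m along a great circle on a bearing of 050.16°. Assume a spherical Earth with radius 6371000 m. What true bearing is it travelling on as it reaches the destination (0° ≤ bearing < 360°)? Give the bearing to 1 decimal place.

Central angle δ = d/R = 1.562624 rad.
Converting: φ₁ = -0.972218 rad, θ = 0.875457 rad.
Destination latitude: φ₂ = arcsin( sin φ₁ cos δ + cos φ₁ sin δ cos θ ) = arcsin(0.354220) = 20.746°.
Δλ = atan2( sin θ sin δ cos φ₁ , cos δ − sin φ₁ sin φ₂ ) = atan2(0.432637, 0.300807) = 0.963240 rad = 55.190°.
λ₂ = 145.416° + 55.190° = 200.606°, normalized to (−180°, 180°] → -159.394°.
The forward bearing on arrival equals the back-azimuth from the destination plus 180°.
Back-azimuth from P₂ (20.7°, -159.4°) to P₁ (-55.7°, 145.4°), with Δλ' = λ₁ − λ₂ = 304.8°: atan2( sin Δλ' cos φ₁ , cos φ₂ sin φ₁ − sin φ₂ cos φ₁ cos Δλ' ) = 207.6°.
Final bearing = (207.6° + 180°) mod 360° = 27.6°.

final bearing 27.6°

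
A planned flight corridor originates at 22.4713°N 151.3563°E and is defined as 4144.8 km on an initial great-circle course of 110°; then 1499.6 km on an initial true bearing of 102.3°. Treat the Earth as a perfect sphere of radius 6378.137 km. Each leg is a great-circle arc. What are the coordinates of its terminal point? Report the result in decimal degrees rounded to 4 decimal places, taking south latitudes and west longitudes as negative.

Apply the spherical direct solution leg by leg, carrying full precision between legs.
Leg 1: from (22.4713°, 151.3563°), δ = 4144.8/6378.137 = 0.649845 rad, θ = 110° → φ = 6.4932°, λ = -173.7368°.
Leg 2: from (6.4932°, -173.7368°), δ = 1499.6/6378.137 = 0.235116 rad, θ = 102.3° → φ = 3.4780°, λ = -160.5558°.

latitude 3.4780°, longitude -160.5558°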